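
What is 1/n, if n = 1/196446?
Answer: 196446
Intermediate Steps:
n = 1/196446 ≈ 5.0905e-6
1/n = 1/(1/196446) = 196446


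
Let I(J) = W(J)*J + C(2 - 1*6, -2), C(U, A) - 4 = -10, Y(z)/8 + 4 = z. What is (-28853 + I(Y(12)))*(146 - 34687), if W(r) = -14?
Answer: 1027767455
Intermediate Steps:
Y(z) = -32 + 8*z
C(U, A) = -6 (C(U, A) = 4 - 10 = -6)
I(J) = -6 - 14*J (I(J) = -14*J - 6 = -6 - 14*J)
(-28853 + I(Y(12)))*(146 - 34687) = (-28853 + (-6 - 14*(-32 + 8*12)))*(146 - 34687) = (-28853 + (-6 - 14*(-32 + 96)))*(-34541) = (-28853 + (-6 - 14*64))*(-34541) = (-28853 + (-6 - 896))*(-34541) = (-28853 - 902)*(-34541) = -29755*(-34541) = 1027767455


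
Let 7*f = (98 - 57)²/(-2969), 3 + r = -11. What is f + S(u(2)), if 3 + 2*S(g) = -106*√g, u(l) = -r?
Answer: -65711/41566 - 53*√14 ≈ -199.89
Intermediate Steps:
r = -14 (r = -3 - 11 = -14)
u(l) = 14 (u(l) = -1*(-14) = 14)
f = -1681/20783 (f = ((98 - 57)²/(-2969))/7 = (41²*(-1/2969))/7 = (1681*(-1/2969))/7 = (⅐)*(-1681/2969) = -1681/20783 ≈ -0.080883)
S(g) = -3/2 - 53*√g (S(g) = -3/2 + (-106*√g)/2 = -3/2 - 53*√g)
f + S(u(2)) = -1681/20783 + (-3/2 - 53*√14) = -65711/41566 - 53*√14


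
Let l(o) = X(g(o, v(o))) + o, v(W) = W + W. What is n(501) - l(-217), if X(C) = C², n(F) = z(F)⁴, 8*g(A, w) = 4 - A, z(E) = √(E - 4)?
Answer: 15773623/64 ≈ 2.4646e+5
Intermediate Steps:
z(E) = √(-4 + E)
v(W) = 2*W
g(A, w) = ½ - A/8 (g(A, w) = (4 - A)/8 = ½ - A/8)
n(F) = (-4 + F)² (n(F) = (√(-4 + F))⁴ = (-4 + F)²)
l(o) = o + (½ - o/8)² (l(o) = (½ - o/8)² + o = o + (½ - o/8)²)
n(501) - l(-217) = (-4 + 501)² - (-217 + (-4 - 217)²/64) = 497² - (-217 + (1/64)*(-221)²) = 247009 - (-217 + (1/64)*48841) = 247009 - (-217 + 48841/64) = 247009 - 1*34953/64 = 247009 - 34953/64 = 15773623/64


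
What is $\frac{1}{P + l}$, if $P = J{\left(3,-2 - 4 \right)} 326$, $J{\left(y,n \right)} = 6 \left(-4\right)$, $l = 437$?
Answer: $- \frac{1}{7387} \approx -0.00013537$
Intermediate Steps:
$J{\left(y,n \right)} = -24$
$P = -7824$ ($P = \left(-24\right) 326 = -7824$)
$\frac{1}{P + l} = \frac{1}{-7824 + 437} = \frac{1}{-7387} = - \frac{1}{7387}$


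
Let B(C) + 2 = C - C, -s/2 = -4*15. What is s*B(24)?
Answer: -240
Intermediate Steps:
s = 120 (s = -(-8)*15 = -2*(-60) = 120)
B(C) = -2 (B(C) = -2 + (C - C) = -2 + 0 = -2)
s*B(24) = 120*(-2) = -240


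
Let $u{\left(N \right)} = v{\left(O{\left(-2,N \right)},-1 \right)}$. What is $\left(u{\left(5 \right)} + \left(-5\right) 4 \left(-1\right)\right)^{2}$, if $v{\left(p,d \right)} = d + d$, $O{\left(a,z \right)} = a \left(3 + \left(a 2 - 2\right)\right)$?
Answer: $324$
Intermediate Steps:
$O{\left(a,z \right)} = a \left(1 + 2 a\right)$ ($O{\left(a,z \right)} = a \left(3 + \left(2 a - 2\right)\right) = a \left(3 + \left(-2 + 2 a\right)\right) = a \left(1 + 2 a\right)$)
$v{\left(p,d \right)} = 2 d$
$u{\left(N \right)} = -2$ ($u{\left(N \right)} = 2 \left(-1\right) = -2$)
$\left(u{\left(5 \right)} + \left(-5\right) 4 \left(-1\right)\right)^{2} = \left(-2 + \left(-5\right) 4 \left(-1\right)\right)^{2} = \left(-2 - -20\right)^{2} = \left(-2 + 20\right)^{2} = 18^{2} = 324$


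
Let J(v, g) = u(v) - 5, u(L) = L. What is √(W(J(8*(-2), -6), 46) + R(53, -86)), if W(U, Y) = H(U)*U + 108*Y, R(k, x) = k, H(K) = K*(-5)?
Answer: 16*√11 ≈ 53.066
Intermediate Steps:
H(K) = -5*K
J(v, g) = -5 + v (J(v, g) = v - 5 = -5 + v)
W(U, Y) = -5*U² + 108*Y (W(U, Y) = (-5*U)*U + 108*Y = -5*U² + 108*Y)
√(W(J(8*(-2), -6), 46) + R(53, -86)) = √((-5*(-5 + 8*(-2))² + 108*46) + 53) = √((-5*(-5 - 16)² + 4968) + 53) = √((-5*(-21)² + 4968) + 53) = √((-5*441 + 4968) + 53) = √((-2205 + 4968) + 53) = √(2763 + 53) = √2816 = 16*√11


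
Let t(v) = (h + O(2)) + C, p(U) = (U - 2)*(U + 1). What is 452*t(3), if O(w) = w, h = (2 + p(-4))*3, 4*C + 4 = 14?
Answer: 29154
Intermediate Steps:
C = 5/2 (C = -1 + (¼)*14 = -1 + 7/2 = 5/2 ≈ 2.5000)
p(U) = (1 + U)*(-2 + U) (p(U) = (-2 + U)*(1 + U) = (1 + U)*(-2 + U))
h = 60 (h = (2 + (-2 + (-4)² - 1*(-4)))*3 = (2 + (-2 + 16 + 4))*3 = (2 + 18)*3 = 20*3 = 60)
t(v) = 129/2 (t(v) = (60 + 2) + 5/2 = 62 + 5/2 = 129/2)
452*t(3) = 452*(129/2) = 29154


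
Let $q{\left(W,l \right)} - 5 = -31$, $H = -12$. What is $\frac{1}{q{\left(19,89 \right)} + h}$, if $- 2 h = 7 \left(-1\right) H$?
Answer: $- \frac{1}{68} \approx -0.014706$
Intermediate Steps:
$q{\left(W,l \right)} = -26$ ($q{\left(W,l \right)} = 5 - 31 = -26$)
$h = -42$ ($h = - \frac{7 \left(-1\right) \left(-12\right)}{2} = - \frac{\left(-7\right) \left(-12\right)}{2} = \left(- \frac{1}{2}\right) 84 = -42$)
$\frac{1}{q{\left(19,89 \right)} + h} = \frac{1}{-26 - 42} = \frac{1}{-68} = - \frac{1}{68}$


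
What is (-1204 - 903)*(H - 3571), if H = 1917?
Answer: 3484978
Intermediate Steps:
(-1204 - 903)*(H - 3571) = (-1204 - 903)*(1917 - 3571) = -2107*(-1654) = 3484978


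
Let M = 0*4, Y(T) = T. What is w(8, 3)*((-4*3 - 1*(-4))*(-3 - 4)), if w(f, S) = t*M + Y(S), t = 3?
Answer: 168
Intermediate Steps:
M = 0
w(f, S) = S (w(f, S) = 3*0 + S = 0 + S = S)
w(8, 3)*((-4*3 - 1*(-4))*(-3 - 4)) = 3*((-4*3 - 1*(-4))*(-3 - 4)) = 3*((-12 + 4)*(-7)) = 3*(-8*(-7)) = 3*56 = 168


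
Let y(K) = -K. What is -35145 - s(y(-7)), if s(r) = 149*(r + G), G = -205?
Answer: -5643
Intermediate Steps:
s(r) = -30545 + 149*r (s(r) = 149*(r - 205) = 149*(-205 + r) = -30545 + 149*r)
-35145 - s(y(-7)) = -35145 - (-30545 + 149*(-1*(-7))) = -35145 - (-30545 + 149*7) = -35145 - (-30545 + 1043) = -35145 - 1*(-29502) = -35145 + 29502 = -5643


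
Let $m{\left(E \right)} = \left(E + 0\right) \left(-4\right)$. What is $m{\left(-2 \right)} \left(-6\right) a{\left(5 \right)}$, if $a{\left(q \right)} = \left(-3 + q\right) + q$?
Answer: $-336$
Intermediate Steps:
$a{\left(q \right)} = -3 + 2 q$
$m{\left(E \right)} = - 4 E$ ($m{\left(E \right)} = E \left(-4\right) = - 4 E$)
$m{\left(-2 \right)} \left(-6\right) a{\left(5 \right)} = \left(-4\right) \left(-2\right) \left(-6\right) \left(-3 + 2 \cdot 5\right) = 8 \left(-6\right) \left(-3 + 10\right) = \left(-48\right) 7 = -336$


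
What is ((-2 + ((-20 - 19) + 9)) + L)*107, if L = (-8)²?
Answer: 3424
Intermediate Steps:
L = 64
((-2 + ((-20 - 19) + 9)) + L)*107 = ((-2 + ((-20 - 19) + 9)) + 64)*107 = ((-2 + (-39 + 9)) + 64)*107 = ((-2 - 30) + 64)*107 = (-32 + 64)*107 = 32*107 = 3424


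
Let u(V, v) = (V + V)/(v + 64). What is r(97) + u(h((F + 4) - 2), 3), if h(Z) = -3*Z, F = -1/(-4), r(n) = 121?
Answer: 16187/134 ≈ 120.80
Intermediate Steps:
F = ¼ (F = -1*(-¼) = ¼ ≈ 0.25000)
u(V, v) = 2*V/(64 + v) (u(V, v) = (2*V)/(64 + v) = 2*V/(64 + v))
r(97) + u(h((F + 4) - 2), 3) = 121 + 2*(-3*((¼ + 4) - 2))/(64 + 3) = 121 + 2*(-3*(17/4 - 2))/67 = 121 + 2*(-3*9/4)*(1/67) = 121 + 2*(-27/4)*(1/67) = 121 - 27/134 = 16187/134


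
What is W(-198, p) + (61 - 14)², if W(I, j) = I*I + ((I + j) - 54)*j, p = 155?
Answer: 26378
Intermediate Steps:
W(I, j) = I² + j*(-54 + I + j) (W(I, j) = I² + (-54 + I + j)*j = I² + j*(-54 + I + j))
W(-198, p) + (61 - 14)² = ((-198)² + 155² - 54*155 - 198*155) + (61 - 14)² = (39204 + 24025 - 8370 - 30690) + 47² = 24169 + 2209 = 26378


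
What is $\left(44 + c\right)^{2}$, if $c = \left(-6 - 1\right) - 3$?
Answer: $1156$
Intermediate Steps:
$c = -10$ ($c = -7 - 3 = -10$)
$\left(44 + c\right)^{2} = \left(44 - 10\right)^{2} = 34^{2} = 1156$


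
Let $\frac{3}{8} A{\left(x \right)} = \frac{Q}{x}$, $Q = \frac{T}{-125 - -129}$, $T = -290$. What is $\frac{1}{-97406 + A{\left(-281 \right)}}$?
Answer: $- \frac{843}{82112678} \approx -1.0266 \cdot 10^{-5}$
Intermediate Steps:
$Q = - \frac{145}{2}$ ($Q = - \frac{290}{-125 - -129} = - \frac{290}{-125 + 129} = - \frac{290}{4} = \left(-290\right) \frac{1}{4} = - \frac{145}{2} \approx -72.5$)
$A{\left(x \right)} = - \frac{580}{3 x}$ ($A{\left(x \right)} = \frac{8 \left(- \frac{145}{2 x}\right)}{3} = - \frac{580}{3 x}$)
$\frac{1}{-97406 + A{\left(-281 \right)}} = \frac{1}{-97406 - \frac{580}{3 \left(-281\right)}} = \frac{1}{-97406 - - \frac{580}{843}} = \frac{1}{-97406 + \frac{580}{843}} = \frac{1}{- \frac{82112678}{843}} = - \frac{843}{82112678}$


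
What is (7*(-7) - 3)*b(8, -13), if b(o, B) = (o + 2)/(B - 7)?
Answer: 26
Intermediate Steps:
b(o, B) = (2 + o)/(-7 + B)
(7*(-7) - 3)*b(8, -13) = (7*(-7) - 3)*((2 + 8)/(-7 - 13)) = (-49 - 3)*(10/(-20)) = -(-13)*10/5 = -52*(-1/2) = 26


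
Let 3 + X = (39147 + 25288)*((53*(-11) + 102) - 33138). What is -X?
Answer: 2166240268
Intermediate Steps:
X = -2166240268 (X = -3 + (39147 + 25288)*((53*(-11) + 102) - 33138) = -3 + 64435*((-583 + 102) - 33138) = -3 + 64435*(-481 - 33138) = -3 + 64435*(-33619) = -3 - 2166240265 = -2166240268)
-X = -1*(-2166240268) = 2166240268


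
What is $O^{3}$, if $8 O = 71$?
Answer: $\frac{357911}{512} \approx 699.04$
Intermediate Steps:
$O = \frac{71}{8}$ ($O = \frac{1}{8} \cdot 71 = \frac{71}{8} \approx 8.875$)
$O^{3} = \left(\frac{71}{8}\right)^{3} = \frac{357911}{512}$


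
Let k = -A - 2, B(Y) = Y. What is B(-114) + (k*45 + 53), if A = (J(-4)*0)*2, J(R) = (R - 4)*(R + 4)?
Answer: -151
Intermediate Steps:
J(R) = (-4 + R)*(4 + R)
A = 0 (A = ((-16 + (-4)**2)*0)*2 = ((-16 + 16)*0)*2 = (0*0)*2 = 0*2 = 0)
k = -2 (k = -1*0 - 2 = 0 - 2 = -2)
B(-114) + (k*45 + 53) = -114 + (-2*45 + 53) = -114 + (-90 + 53) = -114 - 37 = -151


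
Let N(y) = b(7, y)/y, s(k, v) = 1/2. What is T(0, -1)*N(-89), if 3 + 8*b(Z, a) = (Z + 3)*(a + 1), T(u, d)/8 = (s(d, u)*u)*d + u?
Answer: 0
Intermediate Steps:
s(k, v) = ½
T(u, d) = 8*u + 4*d*u (T(u, d) = 8*((u/2)*d + u) = 8*(d*u/2 + u) = 8*(u + d*u/2) = 8*u + 4*d*u)
b(Z, a) = -3/8 + (1 + a)*(3 + Z)/8 (b(Z, a) = -3/8 + ((Z + 3)*(a + 1))/8 = -3/8 + ((3 + Z)*(1 + a))/8 = -3/8 + ((1 + a)*(3 + Z))/8 = -3/8 + (1 + a)*(3 + Z)/8)
N(y) = (7/8 + 5*y/4)/y (N(y) = ((⅛)*7 + 3*y/8 + (⅛)*7*y)/y = (7/8 + 3*y/8 + 7*y/8)/y = (7/8 + 5*y/4)/y)
T(0, -1)*N(-89) = (4*0*(2 - 1))*((⅛)*(7 + 10*(-89))/(-89)) = (4*0*1)*((⅛)*(-1/89)*(7 - 890)) = 0*((⅛)*(-1/89)*(-883)) = 0*(883/712) = 0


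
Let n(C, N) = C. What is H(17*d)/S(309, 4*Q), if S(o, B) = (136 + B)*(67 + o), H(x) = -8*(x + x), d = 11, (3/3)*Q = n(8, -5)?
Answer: -187/3948 ≈ -0.047366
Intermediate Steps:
Q = 8
H(x) = -16*x
S(o, B) = (67 + o)*(136 + B)
H(17*d)/S(309, 4*Q) = (-272*11)/(9112 + 67*(4*8) + 136*309 + (4*8)*309) = (-16*187)/(9112 + 67*32 + 42024 + 32*309) = -2992/(9112 + 2144 + 42024 + 9888) = -2992/63168 = -2992*1/63168 = -187/3948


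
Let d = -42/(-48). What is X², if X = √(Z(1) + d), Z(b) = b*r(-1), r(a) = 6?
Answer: 55/8 ≈ 6.8750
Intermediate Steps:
Z(b) = 6*b (Z(b) = b*6 = 6*b)
d = 7/8 (d = -42*(-1/48) = 7/8 ≈ 0.87500)
X = √110/4 (X = √(6*1 + 7/8) = √(6 + 7/8) = √(55/8) = √110/4 ≈ 2.6220)
X² = (√110/4)² = 55/8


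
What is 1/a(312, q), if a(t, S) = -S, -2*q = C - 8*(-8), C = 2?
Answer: 1/33 ≈ 0.030303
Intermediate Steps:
q = -33 (q = -(2 - 8*(-8))/2 = -(2 + 64)/2 = -½*66 = -33)
1/a(312, q) = 1/(-1*(-33)) = 1/33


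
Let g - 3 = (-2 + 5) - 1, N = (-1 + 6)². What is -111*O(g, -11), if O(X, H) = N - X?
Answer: -2220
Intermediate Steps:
N = 25 (N = 5² = 25)
g = 5 (g = 3 + ((-2 + 5) - 1) = 3 + (3 - 1) = 3 + 2 = 5)
O(X, H) = 25 - X
-111*O(g, -11) = -111*(25 - 1*5) = -111*(25 - 5) = -111*20 = -2220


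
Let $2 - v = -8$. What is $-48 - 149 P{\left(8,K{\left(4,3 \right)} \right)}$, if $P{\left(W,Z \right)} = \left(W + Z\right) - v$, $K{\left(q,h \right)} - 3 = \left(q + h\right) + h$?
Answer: $-1687$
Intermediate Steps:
$v = 10$ ($v = 2 - -8 = 2 + 8 = 10$)
$K{\left(q,h \right)} = 3 + q + 2 h$ ($K{\left(q,h \right)} = 3 + \left(\left(q + h\right) + h\right) = 3 + \left(\left(h + q\right) + h\right) = 3 + \left(q + 2 h\right) = 3 + q + 2 h$)
$P{\left(W,Z \right)} = -10 + W + Z$ ($P{\left(W,Z \right)} = \left(W + Z\right) - 10 = -10 + W + Z$)
$-48 - 149 P{\left(8,K{\left(4,3 \right)} \right)} = -48 - 149 \left(-10 + 8 + \left(3 + 4 + 2 \cdot 3\right)\right) = -48 - 149 \left(-10 + 8 + \left(3 + 4 + 6\right)\right) = -48 - 149 \left(-10 + 8 + 13\right) = -48 - 1639 = -1687$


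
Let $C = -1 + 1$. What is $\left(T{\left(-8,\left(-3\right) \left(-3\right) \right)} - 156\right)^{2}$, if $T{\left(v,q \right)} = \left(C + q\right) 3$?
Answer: $16641$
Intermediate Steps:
$C = 0$
$T{\left(v,q \right)} = 3 q$ ($T{\left(v,q \right)} = \left(0 + q\right) 3 = q 3 = 3 q$)
$\left(T{\left(-8,\left(-3\right) \left(-3\right) \right)} - 156\right)^{2} = \left(3 \left(\left(-3\right) \left(-3\right)\right) - 156\right)^{2} = \left(3 \cdot 9 - 156\right)^{2} = \left(27 - 156\right)^{2} = \left(-129\right)^{2} = 16641$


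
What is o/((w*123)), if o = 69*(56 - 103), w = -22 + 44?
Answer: -1081/902 ≈ -1.1984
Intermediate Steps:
w = 22
o = -3243 (o = 69*(-47) = -3243)
o/((w*123)) = -3243/(22*123) = -3243/2706 = -3243*1/2706 = -1081/902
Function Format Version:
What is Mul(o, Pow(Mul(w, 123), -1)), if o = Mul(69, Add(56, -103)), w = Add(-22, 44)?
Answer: Rational(-1081, 902) ≈ -1.1984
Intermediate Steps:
w = 22
o = -3243 (o = Mul(69, -47) = -3243)
Mul(o, Pow(Mul(w, 123), -1)) = Mul(-3243, Pow(Mul(22, 123), -1)) = Mul(-3243, Pow(2706, -1)) = Mul(-3243, Rational(1, 2706)) = Rational(-1081, 902)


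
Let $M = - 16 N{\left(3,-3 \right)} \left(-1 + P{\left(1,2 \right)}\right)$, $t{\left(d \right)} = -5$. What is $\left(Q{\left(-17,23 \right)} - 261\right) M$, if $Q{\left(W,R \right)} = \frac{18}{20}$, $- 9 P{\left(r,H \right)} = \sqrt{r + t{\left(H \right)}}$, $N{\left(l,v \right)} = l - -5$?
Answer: $- \frac{166464}{5} - \frac{36992 i}{5} \approx -33293.0 - 7398.4 i$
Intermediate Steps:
$N{\left(l,v \right)} = 5 + l$ ($N{\left(l,v \right)} = l + 5 = 5 + l$)
$P{\left(r,H \right)} = - \frac{\sqrt{-5 + r}}{9}$ ($P{\left(r,H \right)} = - \frac{\sqrt{r - 5}}{9} = - \frac{\sqrt{-5 + r}}{9}$)
$Q{\left(W,R \right)} = \frac{9}{10}$ ($Q{\left(W,R \right)} = 18 \cdot \frac{1}{20} = \frac{9}{10}$)
$M = 128 + \frac{256 i}{9}$ ($M = - 16 \left(5 + 3\right) \left(-1 - \frac{\sqrt{-5 + 1}}{9}\right) = - 16 \cdot 8 \left(-1 - \frac{\sqrt{-4}}{9}\right) = - 16 \cdot 8 \left(-1 - \frac{2 i}{9}\right) = - 16 \left(-8 - \frac{16 i}{9}\right) = 128 + \frac{256 i}{9} \approx 128.0 + 28.444 i$)
$\left(Q{\left(-17,23 \right)} - 261\right) M = \left(\frac{9}{10} - 261\right) \left(128 + \frac{256 i}{9}\right) = - \frac{2601 \left(128 + \frac{256 i}{9}\right)}{10} = - \frac{166464}{5} - \frac{36992 i}{5}$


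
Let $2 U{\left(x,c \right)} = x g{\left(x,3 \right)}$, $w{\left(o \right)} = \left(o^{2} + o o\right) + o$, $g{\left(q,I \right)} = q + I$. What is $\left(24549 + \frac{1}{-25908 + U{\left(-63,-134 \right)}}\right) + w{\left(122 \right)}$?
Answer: $\frac{1307515901}{24018} \approx 54439.0$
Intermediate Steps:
$g{\left(q,I \right)} = I + q$
$w{\left(o \right)} = o + 2 o^{2}$ ($w{\left(o \right)} = \left(o^{2} + o^{2}\right) + o = 2 o^{2} + o = o + 2 o^{2}$)
$U{\left(x,c \right)} = \frac{x \left(3 + x\right)}{2}$
$\left(24549 + \frac{1}{-25908 + U{\left(-63,-134 \right)}}\right) + w{\left(122 \right)} = \left(24549 + \frac{1}{-25908 + \frac{1}{2} \left(-63\right) \left(3 - 63\right)}\right) + 122 \left(1 + 2 \cdot 122\right) = \left(24549 + \frac{1}{-25908 + \frac{1}{2} \left(-63\right) \left(-60\right)}\right) + 122 \left(1 + 244\right) = \left(24549 + \frac{1}{-25908 + 1890}\right) + 122 \cdot 245 = \left(24549 + \frac{1}{-24018}\right) + 29890 = \left(24549 - \frac{1}{24018}\right) + 29890 = \frac{589617881}{24018} + 29890 = \frac{1307515901}{24018}$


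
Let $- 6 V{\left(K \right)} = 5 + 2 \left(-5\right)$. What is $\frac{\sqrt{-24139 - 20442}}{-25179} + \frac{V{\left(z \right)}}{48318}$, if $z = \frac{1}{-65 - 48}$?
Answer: $\frac{5}{289908} - \frac{i \sqrt{44581}}{25179} \approx 1.7247 \cdot 10^{-5} - 0.0083856 i$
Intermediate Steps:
$z = - \frac{1}{113}$ ($z = \frac{1}{-113} = - \frac{1}{113} \approx -0.0088496$)
$V{\left(K \right)} = \frac{5}{6}$ ($V{\left(K \right)} = - \frac{5 + 2 \left(-5\right)}{6} = - \frac{5 - 10}{6} = \left(- \frac{1}{6}\right) \left(-5\right) = \frac{5}{6}$)
$\frac{\sqrt{-24139 - 20442}}{-25179} + \frac{V{\left(z \right)}}{48318} = \frac{\sqrt{-24139 - 20442}}{-25179} + \frac{5}{6 \cdot 48318} = \sqrt{-44581} \left(- \frac{1}{25179}\right) + \frac{5}{6} \cdot \frac{1}{48318} = i \sqrt{44581} \left(- \frac{1}{25179}\right) + \frac{5}{289908} = - \frac{i \sqrt{44581}}{25179} + \frac{5}{289908} = \frac{5}{289908} - \frac{i \sqrt{44581}}{25179}$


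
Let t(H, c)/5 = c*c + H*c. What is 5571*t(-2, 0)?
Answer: 0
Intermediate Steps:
t(H, c) = 5*c² + 5*H*c (t(H, c) = 5*(c*c + H*c) = 5*(c² + H*c) = 5*c² + 5*H*c)
5571*t(-2, 0) = 5571*(5*0*(-2 + 0)) = 5571*(5*0*(-2)) = 5571*0 = 0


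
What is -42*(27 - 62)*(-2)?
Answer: -2940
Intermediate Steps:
-42*(27 - 62)*(-2) = -42*(-35)*(-2) = 1470*(-2) = -2940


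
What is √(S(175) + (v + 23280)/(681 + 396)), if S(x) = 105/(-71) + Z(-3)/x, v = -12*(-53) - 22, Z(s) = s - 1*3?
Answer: √148073750674437/2676345 ≈ 4.5467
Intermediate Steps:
Z(s) = -3 + s (Z(s) = s - 3 = -3 + s)
v = 614 (v = 636 - 22 = 614)
S(x) = -105/71 - 6/x (S(x) = 105/(-71) + (-3 - 3)/x = 105*(-1/71) - 6/x = -105/71 - 6/x)
√(S(175) + (v + 23280)/(681 + 396)) = √((-105/71 - 6/175) + (614 + 23280)/(681 + 396)) = √((-105/71 - 6*1/175) + 23894/1077) = √((-105/71 - 6/175) + 23894*(1/1077)) = √(-18801/12425 + 23894/1077) = √(276634273/13381725) = √148073750674437/2676345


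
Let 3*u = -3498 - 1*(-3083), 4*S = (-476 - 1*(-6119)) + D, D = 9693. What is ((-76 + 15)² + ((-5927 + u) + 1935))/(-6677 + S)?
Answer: 1228/8529 ≈ 0.14398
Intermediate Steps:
S = 3834 (S = ((-476 - 1*(-6119)) + 9693)/4 = ((-476 + 6119) + 9693)/4 = (5643 + 9693)/4 = (¼)*15336 = 3834)
u = -415/3 (u = (-3498 - 1*(-3083))/3 = (-3498 + 3083)/3 = (⅓)*(-415) = -415/3 ≈ -138.33)
((-76 + 15)² + ((-5927 + u) + 1935))/(-6677 + S) = ((-76 + 15)² + ((-5927 - 415/3) + 1935))/(-6677 + 3834) = ((-61)² + (-18196/3 + 1935))/(-2843) = (3721 - 12391/3)*(-1/2843) = -1228/3*(-1/2843) = 1228/8529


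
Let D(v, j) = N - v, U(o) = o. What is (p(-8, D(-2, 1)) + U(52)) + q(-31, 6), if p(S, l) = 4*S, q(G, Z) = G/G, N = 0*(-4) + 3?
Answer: 21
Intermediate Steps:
N = 3 (N = 0 + 3 = 3)
q(G, Z) = 1
D(v, j) = 3 - v
(p(-8, D(-2, 1)) + U(52)) + q(-31, 6) = (4*(-8) + 52) + 1 = (-32 + 52) + 1 = 20 + 1 = 21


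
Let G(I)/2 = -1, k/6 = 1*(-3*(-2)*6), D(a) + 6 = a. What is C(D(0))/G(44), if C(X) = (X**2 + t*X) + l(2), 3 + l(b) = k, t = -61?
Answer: -615/2 ≈ -307.50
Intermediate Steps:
D(a) = -6 + a
k = 216 (k = 6*(1*(-3*(-2)*6)) = 6*(1*(6*6)) = 6*(1*36) = 6*36 = 216)
l(b) = 213 (l(b) = -3 + 216 = 213)
G(I) = -2 (G(I) = 2*(-1) = -2)
C(X) = 213 + X**2 - 61*X (C(X) = (X**2 - 61*X) + 213 = 213 + X**2 - 61*X)
C(D(0))/G(44) = (213 + (-6 + 0)**2 - 61*(-6 + 0))/(-2) = (213 + (-6)**2 - 61*(-6))*(-1/2) = (213 + 36 + 366)*(-1/2) = 615*(-1/2) = -615/2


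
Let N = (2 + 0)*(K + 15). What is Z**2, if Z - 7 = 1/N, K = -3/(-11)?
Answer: 5583769/112896 ≈ 49.459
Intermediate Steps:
K = 3/11 (K = -3*(-1/11) = 3/11 ≈ 0.27273)
N = 336/11 (N = (2 + 0)*(3/11 + 15) = 2*(168/11) = 336/11 ≈ 30.545)
Z = 2363/336 (Z = 7 + 1/(336/11) = 7 + 11/336 = 2363/336 ≈ 7.0327)
Z**2 = (2363/336)**2 = 5583769/112896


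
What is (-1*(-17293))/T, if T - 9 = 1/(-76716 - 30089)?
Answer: 1846978865/961244 ≈ 1921.4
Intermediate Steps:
T = 961244/106805 (T = 9 + 1/(-76716 - 30089) = 9 + 1/(-106805) = 9 - 1/106805 = 961244/106805 ≈ 9.0000)
(-1*(-17293))/T = (-1*(-17293))/(961244/106805) = 17293*(106805/961244) = 1846978865/961244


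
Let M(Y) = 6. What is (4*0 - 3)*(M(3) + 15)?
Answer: -63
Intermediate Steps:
(4*0 - 3)*(M(3) + 15) = (4*0 - 3)*(6 + 15) = (0 - 3)*21 = -3*21 = -63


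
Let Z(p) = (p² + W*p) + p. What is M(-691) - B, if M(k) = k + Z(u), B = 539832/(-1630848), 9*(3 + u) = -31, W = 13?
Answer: -4069522147/5504112 ≈ -739.36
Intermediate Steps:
u = -58/9 (u = -3 + (⅑)*(-31) = -3 - 31/9 = -58/9 ≈ -6.4444)
Z(p) = p² + 14*p (Z(p) = (p² + 13*p) + p = p² + 14*p)
B = -22493/67952 (B = 539832*(-1/1630848) = -22493/67952 ≈ -0.33101)
M(k) = -3944/81 + k (M(k) = k - 58*(14 - 58/9)/9 = k - 58/9*68/9 = k - 3944/81 = -3944/81 + k)
M(-691) - B = (-3944/81 - 691) - 1*(-22493/67952) = -59915/81 + 22493/67952 = -4069522147/5504112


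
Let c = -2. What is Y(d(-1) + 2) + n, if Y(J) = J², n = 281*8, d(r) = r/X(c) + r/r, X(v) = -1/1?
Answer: 2264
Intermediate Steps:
X(v) = -1 (X(v) = -1*1 = -1)
d(r) = 1 - r (d(r) = r/(-1) + r/r = r*(-1) + 1 = -r + 1 = 1 - r)
n = 2248
Y(d(-1) + 2) + n = ((1 - 1*(-1)) + 2)² + 2248 = ((1 + 1) + 2)² + 2248 = (2 + 2)² + 2248 = 4² + 2248 = 16 + 2248 = 2264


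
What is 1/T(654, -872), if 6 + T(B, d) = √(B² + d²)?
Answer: 1/1084 ≈ 0.00092251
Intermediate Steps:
T(B, d) = -6 + √(B² + d²)
1/T(654, -872) = 1/(-6 + √(654² + (-872)²)) = 1/(-6 + √(427716 + 760384)) = 1/(-6 + √1188100) = 1/(-6 + 1090) = 1/1084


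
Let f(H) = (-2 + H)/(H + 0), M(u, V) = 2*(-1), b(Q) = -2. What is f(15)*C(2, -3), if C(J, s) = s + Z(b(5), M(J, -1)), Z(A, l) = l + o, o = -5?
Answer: -26/3 ≈ -8.6667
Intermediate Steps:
M(u, V) = -2
Z(A, l) = -5 + l (Z(A, l) = l - 5 = -5 + l)
f(H) = (-2 + H)/H
C(J, s) = -7 + s (C(J, s) = s + (-5 - 2) = s - 7 = -7 + s)
f(15)*C(2, -3) = ((-2 + 15)/15)*(-7 - 3) = ((1/15)*13)*(-10) = (13/15)*(-10) = -26/3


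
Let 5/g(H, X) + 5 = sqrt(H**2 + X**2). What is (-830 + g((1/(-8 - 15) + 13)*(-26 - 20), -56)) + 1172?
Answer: 122547859/358327 + 20*sqrt(22397)/358327 ≈ 342.01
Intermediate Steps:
g(H, X) = 5/(-5 + sqrt(H**2 + X**2))
(-830 + g((1/(-8 - 15) + 13)*(-26 - 20), -56)) + 1172 = (-830 + 5/(-5 + sqrt(((1/(-8 - 15) + 13)*(-26 - 20))**2 + (-56)**2))) + 1172 = (-830 + 5/(-5 + sqrt(((1/(-23) + 13)*(-46))**2 + 3136))) + 1172 = (-830 + 5/(-5 + sqrt(((-1/23 + 13)*(-46))**2 + 3136))) + 1172 = (-830 + 5/(-5 + sqrt(((298/23)*(-46))**2 + 3136))) + 1172 = (-830 + 5/(-5 + sqrt((-596)**2 + 3136))) + 1172 = (-830 + 5/(-5 + sqrt(355216 + 3136))) + 1172 = (-830 + 5/(-5 + sqrt(358352))) + 1172 = (-830 + 5/(-5 + 4*sqrt(22397))) + 1172 = 342 + 5/(-5 + 4*sqrt(22397))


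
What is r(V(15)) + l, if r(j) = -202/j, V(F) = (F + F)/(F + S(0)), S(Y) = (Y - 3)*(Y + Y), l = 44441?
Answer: 44340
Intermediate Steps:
S(Y) = 2*Y*(-3 + Y) (S(Y) = (-3 + Y)*(2*Y) = 2*Y*(-3 + Y))
V(F) = 2 (V(F) = (F + F)/(F + 2*0*(-3 + 0)) = (2*F)/(F + 2*0*(-3)) = (2*F)/(F + 0) = (2*F)/F = 2)
r(V(15)) + l = -202/2 + 44441 = -202*½ + 44441 = -101 + 44441 = 44340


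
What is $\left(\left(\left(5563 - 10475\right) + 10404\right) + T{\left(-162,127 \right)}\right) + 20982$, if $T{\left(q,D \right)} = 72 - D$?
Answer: $26419$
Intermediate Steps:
$\left(\left(\left(5563 - 10475\right) + 10404\right) + T{\left(-162,127 \right)}\right) + 20982 = \left(\left(\left(5563 - 10475\right) + 10404\right) + \left(72 - 127\right)\right) + 20982 = \left(\left(-4912 + 10404\right) + \left(72 - 127\right)\right) + 20982 = \left(5492 - 55\right) + 20982 = 5437 + 20982 = 26419$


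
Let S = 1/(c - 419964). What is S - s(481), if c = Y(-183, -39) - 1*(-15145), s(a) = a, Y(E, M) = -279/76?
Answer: -14798697639/30766523 ≈ -481.00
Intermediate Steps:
Y(E, M) = -279/76 (Y(E, M) = -279*1/76 = -279/76)
c = 1150741/76 (c = -279/76 - 1*(-15145) = -279/76 + 15145 = 1150741/76 ≈ 15141.)
S = -76/30766523 (S = 1/(1150741/76 - 419964) = 1/(-30766523/76) = -76/30766523 ≈ -2.4702e-6)
S - s(481) = -76/30766523 - 1*481 = -76/30766523 - 481 = -14798697639/30766523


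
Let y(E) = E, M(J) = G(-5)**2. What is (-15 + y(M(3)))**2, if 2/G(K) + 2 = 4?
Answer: 196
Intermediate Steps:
G(K) = 1 (G(K) = 2/(-2 + 4) = 2/2 = 2*(1/2) = 1)
M(J) = 1 (M(J) = 1**2 = 1)
(-15 + y(M(3)))**2 = (-15 + 1)**2 = (-14)**2 = 196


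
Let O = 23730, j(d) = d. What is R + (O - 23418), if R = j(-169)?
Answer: 143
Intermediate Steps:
R = -169
R + (O - 23418) = -169 + (23730 - 23418) = -169 + 312 = 143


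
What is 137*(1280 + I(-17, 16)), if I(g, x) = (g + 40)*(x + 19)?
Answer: 285645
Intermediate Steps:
I(g, x) = (19 + x)*(40 + g) (I(g, x) = (40 + g)*(19 + x) = (19 + x)*(40 + g))
137*(1280 + I(-17, 16)) = 137*(1280 + (760 + 19*(-17) + 40*16 - 17*16)) = 137*(1280 + (760 - 323 + 640 - 272)) = 137*(1280 + 805) = 137*2085 = 285645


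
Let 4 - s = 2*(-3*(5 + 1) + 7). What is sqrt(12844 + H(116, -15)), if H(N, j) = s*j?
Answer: sqrt(12454) ≈ 111.60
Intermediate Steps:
s = 26 (s = 4 - 2*(-3*(5 + 1) + 7) = 4 - 2*(-3*6 + 7) = 4 - 2*(-18 + 7) = 4 - 2*(-11) = 4 - 1*(-22) = 4 + 22 = 26)
H(N, j) = 26*j
sqrt(12844 + H(116, -15)) = sqrt(12844 + 26*(-15)) = sqrt(12844 - 390) = sqrt(12454)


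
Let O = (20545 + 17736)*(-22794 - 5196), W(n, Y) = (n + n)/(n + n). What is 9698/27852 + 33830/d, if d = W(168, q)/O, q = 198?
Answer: -504794438233445351/13926 ≈ -3.6248e+13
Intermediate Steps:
W(n, Y) = 1 (W(n, Y) = (2*n)/((2*n)) = (2*n)*(1/(2*n)) = 1)
O = -1071485190 (O = 38281*(-27990) = -1071485190)
d = -1/1071485190 (d = 1/(-1071485190) = 1*(-1/1071485190) = -1/1071485190 ≈ -9.3328e-10)
9698/27852 + 33830/d = 9698/27852 + 33830/(-1/1071485190) = 9698*(1/27852) + 33830*(-1071485190) = 4849/13926 - 36248343977700 = -504794438233445351/13926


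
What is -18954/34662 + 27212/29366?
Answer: 32218265/84823691 ≈ 0.37983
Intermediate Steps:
-18954/34662 + 27212/29366 = -18954*1/34662 + 27212*(1/29366) = -3159/5777 + 13606/14683 = 32218265/84823691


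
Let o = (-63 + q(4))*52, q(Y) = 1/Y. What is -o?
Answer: 3263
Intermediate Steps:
o = -3263 (o = (-63 + 1/4)*52 = (-63 + ¼)*52 = -251/4*52 = -3263)
-o = -1*(-3263) = 3263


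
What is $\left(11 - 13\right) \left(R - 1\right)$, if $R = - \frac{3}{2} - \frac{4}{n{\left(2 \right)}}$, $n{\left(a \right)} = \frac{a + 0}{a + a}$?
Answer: $21$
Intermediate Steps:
$n{\left(a \right)} = \frac{1}{2}$ ($n{\left(a \right)} = \frac{a}{2 a} = a \frac{1}{2 a} = \frac{1}{2}$)
$R = - \frac{19}{2}$ ($R = - \frac{3}{2} - 4 \frac{1}{\frac{1}{2}} = \left(-3\right) \frac{1}{2} - 8 = - \frac{3}{2} - 8 = - \frac{19}{2} \approx -9.5$)
$\left(11 - 13\right) \left(R - 1\right) = \left(11 - 13\right) \left(- \frac{19}{2} - 1\right) = - 2 \left(- \frac{19}{2} - 1\right) = \left(-2\right) \left(- \frac{21}{2}\right) = 21$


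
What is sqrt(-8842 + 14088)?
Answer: sqrt(5246) ≈ 72.429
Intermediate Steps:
sqrt(-8842 + 14088) = sqrt(5246)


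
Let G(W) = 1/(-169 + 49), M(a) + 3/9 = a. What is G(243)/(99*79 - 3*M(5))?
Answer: -1/936840 ≈ -1.0674e-6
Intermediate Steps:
M(a) = -⅓ + a
G(W) = -1/120 (G(W) = 1/(-120) = -1/120)
G(243)/(99*79 - 3*M(5)) = -1/(120*(99*79 - 3*(-⅓ + 5))) = -1/(120*(7821 - 3*14/3)) = -1/(120*(7821 - 14)) = -1/120/7807 = -1/120*1/7807 = -1/936840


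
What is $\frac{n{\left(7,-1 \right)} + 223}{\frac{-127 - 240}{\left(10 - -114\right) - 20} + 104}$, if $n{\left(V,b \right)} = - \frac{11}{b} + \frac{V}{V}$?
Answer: $\frac{24440}{10449} \approx 2.339$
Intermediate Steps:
$n{\left(V,b \right)} = 1 - \frac{11}{b}$ ($n{\left(V,b \right)} = - \frac{11}{b} + 1 = 1 - \frac{11}{b}$)
$\frac{n{\left(7,-1 \right)} + 223}{\frac{-127 - 240}{\left(10 - -114\right) - 20} + 104} = \frac{\frac{-11 - 1}{-1} + 223}{\frac{-127 - 240}{\left(10 - -114\right) - 20} + 104} = \frac{\left(-1\right) \left(-12\right) + 223}{- \frac{367}{\left(10 + 114\right) - 20} + 104} = \frac{12 + 223}{- \frac{367}{124 - 20} + 104} = \frac{235}{- \frac{367}{104} + 104} = \frac{235}{\frac{10449}{104}} = 235 \cdot \frac{104}{10449} = \frac{24440}{10449}$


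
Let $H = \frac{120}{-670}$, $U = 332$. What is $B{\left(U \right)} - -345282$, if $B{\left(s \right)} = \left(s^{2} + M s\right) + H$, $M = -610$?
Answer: $\frac{16950050}{67} \approx 2.5299 \cdot 10^{5}$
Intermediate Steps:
$H = - \frac{12}{67}$ ($H = 120 \left(- \frac{1}{670}\right) = - \frac{12}{67} \approx -0.1791$)
$B{\left(s \right)} = - \frac{12}{67} + s^{2} - 610 s$ ($B{\left(s \right)} = \left(s^{2} - 610 s\right) - \frac{12}{67} = - \frac{12}{67} + s^{2} - 610 s$)
$B{\left(U \right)} - -345282 = \left(- \frac{12}{67} + 332^{2} - 202520\right) - -345282 = \left(- \frac{12}{67} + 110224 - 202520\right) + 345282 = - \frac{6183844}{67} + 345282 = \frac{16950050}{67}$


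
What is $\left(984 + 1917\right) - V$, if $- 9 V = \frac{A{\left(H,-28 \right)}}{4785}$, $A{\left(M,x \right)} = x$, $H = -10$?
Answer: $\frac{124931537}{43065} \approx 2901.0$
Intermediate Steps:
$V = \frac{28}{43065}$ ($V = - \frac{\left(-28\right) \frac{1}{4785}}{9} = \left(- \frac{1}{9}\right) \left(- \frac{28}{4785}\right) = \frac{28}{43065} \approx 0.00065018$)
$\left(984 + 1917\right) - V = \left(984 + 1917\right) - \frac{28}{43065} = 2901 - \frac{28}{43065} = \frac{124931537}{43065}$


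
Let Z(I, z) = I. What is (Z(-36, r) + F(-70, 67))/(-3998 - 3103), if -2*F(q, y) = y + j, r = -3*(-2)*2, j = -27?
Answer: 56/7101 ≈ 0.0078862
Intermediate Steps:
r = 12 (r = 6*2 = 12)
F(q, y) = 27/2 - y/2 (F(q, y) = -(y - 27)/2 = -(-27 + y)/2 = 27/2 - y/2)
(Z(-36, r) + F(-70, 67))/(-3998 - 3103) = (-36 + (27/2 - ½*67))/(-3998 - 3103) = (-36 + (27/2 - 67/2))/(-7101) = (-36 - 20)*(-1/7101) = -56*(-1/7101) = 56/7101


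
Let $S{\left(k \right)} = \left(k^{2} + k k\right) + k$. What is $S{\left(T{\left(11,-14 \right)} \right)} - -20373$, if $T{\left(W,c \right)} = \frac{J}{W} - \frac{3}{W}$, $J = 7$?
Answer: $\frac{2465209}{121} \approx 20374.0$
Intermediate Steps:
$T{\left(W,c \right)} = \frac{4}{W}$ ($T{\left(W,c \right)} = \frac{7}{W} - \frac{3}{W} = \frac{4}{W}$)
$S{\left(k \right)} = k + 2 k^{2}$ ($S{\left(k \right)} = \left(k^{2} + k^{2}\right) + k = 2 k^{2} + k = k + 2 k^{2}$)
$S{\left(T{\left(11,-14 \right)} \right)} - -20373 = \frac{4}{11} \left(1 + 2 \cdot \frac{4}{11}\right) - -20373 = 4 \cdot \frac{1}{11} \left(1 + 2 \cdot 4 \cdot \frac{1}{11}\right) + 20373 = \frac{4 \left(1 + 2 \cdot \frac{4}{11}\right)}{11} + 20373 = \frac{4 \left(1 + \frac{8}{11}\right)}{11} + 20373 = \frac{4}{11} \cdot \frac{19}{11} + 20373 = \frac{76}{121} + 20373 = \frac{2465209}{121}$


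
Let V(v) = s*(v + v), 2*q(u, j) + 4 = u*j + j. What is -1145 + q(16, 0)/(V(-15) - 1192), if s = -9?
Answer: -527844/461 ≈ -1145.0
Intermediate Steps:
q(u, j) = -2 + j/2 + j*u/2 (q(u, j) = -2 + (u*j + j)/2 = -2 + (j*u + j)/2 = -2 + (j + j*u)/2 = -2 + (j/2 + j*u/2) = -2 + j/2 + j*u/2)
V(v) = -18*v (V(v) = -9*(v + v) = -18*v)
-1145 + q(16, 0)/(V(-15) - 1192) = -1145 + (-2 + (½)*0 + (½)*0*16)/(-18*(-15) - 1192) = -1145 + (-2 + 0 + 0)/(270 - 1192) = -1145 - 2/(-922) = -1145 - 2*(-1/922) = -1145 + 1/461 = -527844/461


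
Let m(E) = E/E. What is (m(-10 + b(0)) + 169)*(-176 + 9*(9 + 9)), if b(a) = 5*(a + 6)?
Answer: -2380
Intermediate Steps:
b(a) = 30 + 5*a (b(a) = 5*(6 + a) = 30 + 5*a)
m(E) = 1
(m(-10 + b(0)) + 169)*(-176 + 9*(9 + 9)) = (1 + 169)*(-176 + 9*(9 + 9)) = 170*(-176 + 9*18) = 170*(-176 + 162) = 170*(-14) = -2380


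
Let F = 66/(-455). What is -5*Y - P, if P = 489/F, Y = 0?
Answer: 74165/22 ≈ 3371.1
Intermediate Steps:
F = -66/455 (F = 66*(-1/455) = -66/455 ≈ -0.14505)
P = -74165/22 (P = 489/(-66/455) = 489*(-455/66) = -74165/22 ≈ -3371.1)
-5*Y - P = -5*0 - 1*(-74165/22) = 0 + 74165/22 = 74165/22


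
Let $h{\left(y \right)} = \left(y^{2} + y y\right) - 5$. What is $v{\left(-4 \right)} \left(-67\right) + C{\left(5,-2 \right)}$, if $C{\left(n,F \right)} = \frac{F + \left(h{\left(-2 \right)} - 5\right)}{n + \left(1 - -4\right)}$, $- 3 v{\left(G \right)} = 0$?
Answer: $- \frac{2}{5} \approx -0.4$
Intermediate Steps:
$v{\left(G \right)} = 0$ ($v{\left(G \right)} = \left(- \frac{1}{3}\right) 0 = 0$)
$h{\left(y \right)} = -5 + 2 y^{2}$ ($h{\left(y \right)} = \left(y^{2} + y^{2}\right) - 5 = 2 y^{2} - 5 = -5 + 2 y^{2}$)
$C{\left(n,F \right)} = \frac{-2 + F}{5 + n}$ ($C{\left(n,F \right)} = \frac{F - \left(10 - 8\right)}{n + \left(1 - -4\right)} = \frac{F + \left(\left(-5 + 2 \cdot 4\right) - 5\right)}{n + \left(1 + 4\right)} = \frac{F + \left(\left(-5 + 8\right) - 5\right)}{n + 5} = \frac{F + \left(3 - 5\right)}{5 + n} = \frac{F - 2}{5 + n} = \frac{-2 + F}{5 + n}$)
$v{\left(-4 \right)} \left(-67\right) + C{\left(5,-2 \right)} = 0 \left(-67\right) + \frac{-2 - 2}{5 + 5} = 0 + \frac{1}{10} \left(-4\right) = 0 - \frac{2}{5} = - \frac{2}{5}$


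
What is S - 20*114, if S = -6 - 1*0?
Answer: -2286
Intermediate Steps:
S = -6 (S = -6 + 0 = -6)
S - 20*114 = -6 - 20*114 = -6 - 2280 = -2286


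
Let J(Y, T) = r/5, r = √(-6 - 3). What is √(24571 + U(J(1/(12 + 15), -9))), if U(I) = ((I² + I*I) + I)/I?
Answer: √(614300 + 30*I)/5 ≈ 156.75 + 0.0038276*I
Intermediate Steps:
r = 3*I (r = √(-9) = 3*I ≈ 3.0*I)
J(Y, T) = 3*I/5 (J(Y, T) = (3*I)/5 = (3*I)*(⅕) = 3*I/5)
U(I) = (I + 2*I²)/I (U(I) = ((I² + I²) + I)/I = (2*I² + I)/I = (I + 2*I²)/I)
√(24571 + U(J(1/(12 + 15), -9))) = √(24571 + (1 + 2*(3*I/5))) = √(24571 + (1 + 6*I/5)) = √(24572 + 6*I/5)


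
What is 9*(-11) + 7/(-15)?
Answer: -1492/15 ≈ -99.467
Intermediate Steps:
9*(-11) + 7/(-15) = -99 + 7*(-1/15) = -99 - 7/15 = -1492/15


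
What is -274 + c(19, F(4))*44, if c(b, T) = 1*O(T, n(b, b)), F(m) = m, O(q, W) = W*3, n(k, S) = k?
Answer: 2234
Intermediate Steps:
O(q, W) = 3*W
c(b, T) = 3*b (c(b, T) = 1*(3*b) = 3*b)
-274 + c(19, F(4))*44 = -274 + (3*19)*44 = -274 + 57*44 = -274 + 2508 = 2234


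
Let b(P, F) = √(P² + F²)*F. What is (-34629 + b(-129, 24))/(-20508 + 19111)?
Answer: 34629/1397 - 72*√1913/1397 ≈ 22.534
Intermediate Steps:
b(P, F) = F*√(F² + P²) (b(P, F) = √(F² + P²)*F = F*√(F² + P²))
(-34629 + b(-129, 24))/(-20508 + 19111) = (-34629 + 24*√(24² + (-129)²))/(-20508 + 19111) = (-34629 + 24*√(576 + 16641))/(-1397) = (-34629 + 24*√17217)*(-1/1397) = (-34629 + 24*(3*√1913))*(-1/1397) = (-34629 + 72*√1913)*(-1/1397) = 34629/1397 - 72*√1913/1397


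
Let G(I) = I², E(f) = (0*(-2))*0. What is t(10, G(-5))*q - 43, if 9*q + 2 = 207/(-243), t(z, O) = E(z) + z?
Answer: -11219/243 ≈ -46.169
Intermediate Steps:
E(f) = 0 (E(f) = 0*0 = 0)
t(z, O) = z (t(z, O) = 0 + z = z)
q = -77/243 (q = -2/9 + (207/(-243))/9 = -2/9 + (207*(-1/243))/9 = -2/9 + (⅑)*(-23/27) = -2/9 - 23/243 = -77/243 ≈ -0.31687)
t(10, G(-5))*q - 43 = 10*(-77/243) - 43 = -770/243 - 43 = -11219/243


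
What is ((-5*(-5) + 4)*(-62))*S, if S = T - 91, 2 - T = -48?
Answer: 73718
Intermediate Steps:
T = 50 (T = 2 - 1*(-48) = 2 + 48 = 50)
S = -41 (S = 50 - 91 = -41)
((-5*(-5) + 4)*(-62))*S = ((-5*(-5) + 4)*(-62))*(-41) = ((25 + 4)*(-62))*(-41) = (29*(-62))*(-41) = -1798*(-41) = 73718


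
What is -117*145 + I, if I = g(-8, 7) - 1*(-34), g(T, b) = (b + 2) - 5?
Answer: -16927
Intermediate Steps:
g(T, b) = -3 + b (g(T, b) = (2 + b) - 5 = -3 + b)
I = 38 (I = (-3 + 7) - 1*(-34) = 4 + 34 = 38)
-117*145 + I = -117*145 + 38 = -16965 + 38 = -16927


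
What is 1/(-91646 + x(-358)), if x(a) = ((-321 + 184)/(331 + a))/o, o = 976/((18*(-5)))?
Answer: -1464/134170429 ≈ -1.0911e-5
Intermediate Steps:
o = -488/45 (o = 976/(-90) = 976*(-1/90) = -488/45 ≈ -10.844)
x(a) = 6165/(488*(331 + a)) (x(a) = ((-321 + 184)/(331 + a))/(-488/45) = -137/(331 + a)*(-45/488) = 6165/(488*(331 + a)))
1/(-91646 + x(-358)) = 1/(-91646 + 6165/(488*(331 - 358))) = 1/(-91646 + (6165/488)/(-27)) = 1/(-91646 + (6165/488)*(-1/27)) = 1/(-91646 - 685/1464) = 1/(-134170429/1464) = -1464/134170429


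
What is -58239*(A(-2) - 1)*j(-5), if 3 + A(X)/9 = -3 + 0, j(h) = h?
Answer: -16015725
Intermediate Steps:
A(X) = -54 (A(X) = -27 + 9*(-3 + 0) = -27 + 9*(-3) = -27 - 27 = -54)
-58239*(A(-2) - 1)*j(-5) = -58239*(-54 - 1)*(-5) = -(-3203145)*(-5) = -58239*275 = -16015725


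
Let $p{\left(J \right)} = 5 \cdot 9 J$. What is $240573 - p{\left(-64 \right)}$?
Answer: $243453$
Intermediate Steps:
$p{\left(J \right)} = 45 J$
$240573 - p{\left(-64 \right)} = 240573 - 45 \left(-64\right) = 240573 - -2880 = 240573 + 2880 = 243453$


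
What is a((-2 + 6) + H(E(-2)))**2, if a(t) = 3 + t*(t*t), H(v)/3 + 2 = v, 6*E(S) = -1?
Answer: 10201/64 ≈ 159.39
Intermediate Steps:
E(S) = -1/6 (E(S) = (1/6)*(-1) = -1/6)
H(v) = -6 + 3*v
a(t) = 3 + t**3 (a(t) = 3 + t*t**2 = 3 + t**3)
a((-2 + 6) + H(E(-2)))**2 = (3 + ((-2 + 6) + (-6 + 3*(-1/6)))**3)**2 = (3 + (4 + (-6 - 1/2))**3)**2 = (3 + (4 - 13/2)**3)**2 = (3 + (-5/2)**3)**2 = (3 - 125/8)**2 = (-101/8)**2 = 10201/64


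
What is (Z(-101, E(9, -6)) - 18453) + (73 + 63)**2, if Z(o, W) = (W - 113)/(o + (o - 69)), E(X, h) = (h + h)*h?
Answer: 11694/271 ≈ 43.151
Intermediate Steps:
E(X, h) = 2*h**2 (E(X, h) = (2*h)*h = 2*h**2)
Z(o, W) = (-113 + W)/(-69 + 2*o) (Z(o, W) = (-113 + W)/(o + (-69 + o)) = (-113 + W)/(-69 + 2*o))
(Z(-101, E(9, -6)) - 18453) + (73 + 63)**2 = ((-113 + 2*(-6)**2)/(-69 + 2*(-101)) - 18453) + (73 + 63)**2 = ((-113 + 2*36)/(-69 - 202) - 18453) + 136**2 = ((-113 + 72)/(-271) - 18453) + 18496 = (-1/271*(-41) - 18453) + 18496 = (41/271 - 18453) + 18496 = -5000722/271 + 18496 = 11694/271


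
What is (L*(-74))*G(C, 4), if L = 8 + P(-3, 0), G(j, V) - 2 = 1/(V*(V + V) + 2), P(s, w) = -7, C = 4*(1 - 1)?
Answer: -2553/17 ≈ -150.18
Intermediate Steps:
C = 0 (C = 4*0 = 0)
G(j, V) = 2 + 1/(2 + 2*V²) (G(j, V) = 2 + 1/(V*(V + V) + 2) = 2 + 1/(V*(2*V) + 2) = 2 + 1/(2*V² + 2) = 2 + 1/(2 + 2*V²))
L = 1 (L = 8 - 7 = 1)
(L*(-74))*G(C, 4) = (1*(-74))*((5 + 4*4²)/(2*(1 + 4²))) = -37*(5 + 4*16)/(1 + 16) = -37*(5 + 64)/17 = -37*69/17 = -74*69/34 = -2553/17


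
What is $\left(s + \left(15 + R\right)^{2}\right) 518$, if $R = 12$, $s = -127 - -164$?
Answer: $396788$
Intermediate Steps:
$s = 37$ ($s = -127 + 164 = 37$)
$\left(s + \left(15 + R\right)^{2}\right) 518 = \left(37 + \left(15 + 12\right)^{2}\right) 518 = \left(37 + 27^{2}\right) 518 = \left(37 + 729\right) 518 = 766 \cdot 518 = 396788$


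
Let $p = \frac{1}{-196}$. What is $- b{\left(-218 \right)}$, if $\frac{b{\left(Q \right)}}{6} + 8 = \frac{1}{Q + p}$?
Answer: $\frac{684056}{14243} \approx 48.028$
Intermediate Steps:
$p = - \frac{1}{196} \approx -0.005102$
$b{\left(Q \right)} = -48 + \frac{6}{- \frac{1}{196} + Q}$ ($b{\left(Q \right)} = -48 + \frac{6}{Q - \frac{1}{196}} = -48 + \frac{6}{- \frac{1}{196} + Q}$)
$- b{\left(-218 \right)} = - \frac{24 \left(51 - -85456\right)}{-1 + 196 \left(-218\right)} = - \frac{24 \left(51 + 85456\right)}{-1 - 42728} = - \frac{24 \cdot 85507}{-42729} = - \frac{24 \left(-1\right) 85507}{42729} = \left(-1\right) \left(- \frac{684056}{14243}\right) = \frac{684056}{14243}$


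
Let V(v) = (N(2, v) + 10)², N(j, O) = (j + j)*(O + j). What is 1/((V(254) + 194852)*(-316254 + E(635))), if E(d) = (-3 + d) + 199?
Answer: -1/398697195384 ≈ -2.5082e-12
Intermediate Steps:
E(d) = 196 + d
N(j, O) = 2*j*(O + j) (N(j, O) = (2*j)*(O + j) = 2*j*(O + j))
V(v) = (18 + 4*v)² (V(v) = (2*2*(v + 2) + 10)² = (2*2*(2 + v) + 10)² = ((8 + 4*v) + 10)² = (18 + 4*v)²)
1/((V(254) + 194852)*(-316254 + E(635))) = 1/((4*(9 + 2*254)² + 194852)*(-316254 + (196 + 635))) = 1/((4*(9 + 508)² + 194852)*(-316254 + 831)) = 1/((4*517² + 194852)*(-315423)) = 1/((4*267289 + 194852)*(-315423)) = 1/((1069156 + 194852)*(-315423)) = 1/(1264008*(-315423)) = 1/(-398697195384) = -1/398697195384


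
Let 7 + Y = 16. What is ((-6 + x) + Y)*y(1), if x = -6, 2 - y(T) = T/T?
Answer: -3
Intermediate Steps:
Y = 9 (Y = -7 + 16 = 9)
y(T) = 1 (y(T) = 2 - T/T = 2 - 1*1 = 2 - 1 = 1)
((-6 + x) + Y)*y(1) = ((-6 - 6) + 9)*1 = (-12 + 9)*1 = -3*1 = -3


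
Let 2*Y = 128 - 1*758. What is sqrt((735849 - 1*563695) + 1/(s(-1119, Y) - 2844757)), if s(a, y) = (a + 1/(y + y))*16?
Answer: sqrt(139983895825332118298021)/901738223 ≈ 414.91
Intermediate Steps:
Y = -315 (Y = (128 - 1*758)/2 = (128 - 758)/2 = (1/2)*(-630) = -315)
s(a, y) = 8/y + 16*a (s(a, y) = (a + 1/(2*y))*16 = 8/y + 16*a)
sqrt((735849 - 1*563695) + 1/(s(-1119, Y) - 2844757)) = sqrt((735849 - 1*563695) + 1/((8/(-315) + 16*(-1119)) - 2844757)) = sqrt((735849 - 563695) + 1/((8*(-1/315) - 17904) - 2844757)) = sqrt(172154 + 1/((-8/315 - 17904) - 2844757)) = sqrt(172154 + 1/(-5639768/315 - 2844757)) = sqrt(172154 + 1/(-901738223/315)) = sqrt(172154 - 315/901738223) = sqrt(155237842042027/901738223) = sqrt(139983895825332118298021)/901738223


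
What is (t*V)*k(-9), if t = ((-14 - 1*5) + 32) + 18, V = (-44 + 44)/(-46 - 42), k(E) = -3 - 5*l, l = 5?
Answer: 0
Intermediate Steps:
k(E) = -28 (k(E) = -3 - 5*5 = -3 - 25 = -28)
V = 0 (V = 0/(-88) = 0*(-1/88) = 0)
t = 31 (t = ((-14 - 5) + 32) + 18 = (-19 + 32) + 18 = 13 + 18 = 31)
(t*V)*k(-9) = (31*0)*(-28) = 0*(-28) = 0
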